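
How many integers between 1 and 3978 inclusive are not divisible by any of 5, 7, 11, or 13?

By inclusion–exclusion:
⌊3978/5⌋ + ⌊3978/7⌋ + ⌊3978/11⌋ + ⌊3978/13⌋ − ⌊3978/35⌋ − ⌊3978/55⌋ − ⌊3978/65⌋ − ⌊3978/77⌋ − ⌊3978/91⌋ − ⌊3978/143⌋ + ⌊3978/385⌋ + ⌊3978/455⌋ + ⌊3978/715⌋ + ⌊3978/1001⌋ − ⌊3978/5005⌋ = 795 + 568 + 361 + 306 − 113 − 72 − 61 − 51 − 43 − 27 + 10 + 8 + 5 + 3 − 0 = 1689
3978 − 1689 = 2289

2289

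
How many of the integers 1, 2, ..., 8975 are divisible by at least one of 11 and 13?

1443

Apply inclusion-exclusion:
815 + 690 − 62 = 1443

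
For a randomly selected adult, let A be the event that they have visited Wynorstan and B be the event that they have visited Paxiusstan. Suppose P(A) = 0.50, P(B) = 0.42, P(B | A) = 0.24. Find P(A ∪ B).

P(A ∩ B) = P(A)·P(B|A) = 0.50 × 0.24 = 0.12
P(A ∪ B) = 0.50 + 0.42 − 0.12 = 0.80

0.80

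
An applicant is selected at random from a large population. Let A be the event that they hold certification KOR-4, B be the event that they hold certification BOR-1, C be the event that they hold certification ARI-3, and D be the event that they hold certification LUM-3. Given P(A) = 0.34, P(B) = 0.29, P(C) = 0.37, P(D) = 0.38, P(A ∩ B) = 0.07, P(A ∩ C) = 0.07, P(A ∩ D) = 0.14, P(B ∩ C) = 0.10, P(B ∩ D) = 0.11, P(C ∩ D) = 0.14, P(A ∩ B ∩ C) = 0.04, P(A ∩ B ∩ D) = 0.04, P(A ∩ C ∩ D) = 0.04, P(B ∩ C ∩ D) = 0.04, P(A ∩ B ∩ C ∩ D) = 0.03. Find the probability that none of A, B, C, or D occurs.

By inclusion-exclusion,
P(A ∪ B ∪ C ∪ D) = 0.34 + 0.29 + 0.37 + 0.38 − 0.07 − 0.07 − 0.14 − 0.10 − 0.11 − 0.14 + 0.04 + 0.04 + 0.04 + 0.04 − 0.03 = 0.88
P(none) = 1 − 0.88 = 0.12

0.12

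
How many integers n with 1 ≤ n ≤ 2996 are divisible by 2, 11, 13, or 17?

1813

Using inclusion–exclusion:
⌊2996/2⌋ + ⌊2996/11⌋ + ⌊2996/13⌋ + ⌊2996/17⌋ − ⌊2996/22⌋ − ⌊2996/26⌋ − ⌊2996/34⌋ − ⌊2996/143⌋ − ⌊2996/187⌋ − ⌊2996/221⌋ + ⌊2996/286⌋ + ⌊2996/374⌋ + ⌊2996/442⌋ + ⌊2996/2431⌋ − ⌊2996/4862⌋ = 1498 + 272 + 230 + 176 − 136 − 115 − 88 − 20 − 16 − 13 + 10 + 8 + 6 + 1 − 0 = 1813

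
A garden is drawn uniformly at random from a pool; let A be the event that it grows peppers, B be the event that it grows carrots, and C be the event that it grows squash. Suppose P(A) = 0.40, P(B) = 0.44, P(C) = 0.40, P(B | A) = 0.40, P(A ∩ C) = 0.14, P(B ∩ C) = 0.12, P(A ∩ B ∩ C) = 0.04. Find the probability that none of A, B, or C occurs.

P(A ∩ B) = P(A)·P(B|A) = 0.40 × 0.40 = 0.16
P(A ∪ B ∪ C) = 0.40 + 0.44 + 0.40 − 0.16 − 0.14 − 0.12 + 0.04 = 0.86
P(none) = 1 − 0.86 = 0.14

0.14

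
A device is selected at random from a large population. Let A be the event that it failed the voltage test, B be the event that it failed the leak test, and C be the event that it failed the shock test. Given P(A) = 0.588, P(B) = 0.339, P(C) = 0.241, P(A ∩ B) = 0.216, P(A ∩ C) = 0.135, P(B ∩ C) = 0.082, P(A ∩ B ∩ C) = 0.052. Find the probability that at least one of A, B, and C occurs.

0.787

Using inclusion–exclusion:
P(A ∪ B ∪ C) = 0.588 + 0.339 + 0.241 − 0.216 − 0.135 − 0.082 + 0.052 = 0.787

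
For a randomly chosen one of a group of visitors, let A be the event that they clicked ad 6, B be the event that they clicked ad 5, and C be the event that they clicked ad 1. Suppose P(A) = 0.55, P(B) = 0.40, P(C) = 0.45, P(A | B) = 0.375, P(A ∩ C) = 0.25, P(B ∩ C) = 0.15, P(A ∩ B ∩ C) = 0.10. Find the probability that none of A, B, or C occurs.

P(A ∩ B) = P(B)·P(A|B) = 0.40 × 0.375 = 0.15
Inclusion–exclusion gives
P(A ∪ B ∪ C) = 0.55 + 0.40 + 0.45 − 0.15 − 0.25 − 0.15 + 0.10 = 0.95
P(none) = 1 − 0.95 = 0.05

0.05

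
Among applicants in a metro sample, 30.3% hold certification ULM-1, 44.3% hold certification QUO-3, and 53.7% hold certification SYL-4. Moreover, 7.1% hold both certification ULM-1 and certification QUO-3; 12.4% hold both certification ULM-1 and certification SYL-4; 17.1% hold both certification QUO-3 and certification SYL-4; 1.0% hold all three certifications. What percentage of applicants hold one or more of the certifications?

Using inclusion–exclusion:
P(at least one) = 30.3 + 44.3 + 53.7 − 7.1 − 12.4 − 17.1 + 1.0 = 92.7%

92.7%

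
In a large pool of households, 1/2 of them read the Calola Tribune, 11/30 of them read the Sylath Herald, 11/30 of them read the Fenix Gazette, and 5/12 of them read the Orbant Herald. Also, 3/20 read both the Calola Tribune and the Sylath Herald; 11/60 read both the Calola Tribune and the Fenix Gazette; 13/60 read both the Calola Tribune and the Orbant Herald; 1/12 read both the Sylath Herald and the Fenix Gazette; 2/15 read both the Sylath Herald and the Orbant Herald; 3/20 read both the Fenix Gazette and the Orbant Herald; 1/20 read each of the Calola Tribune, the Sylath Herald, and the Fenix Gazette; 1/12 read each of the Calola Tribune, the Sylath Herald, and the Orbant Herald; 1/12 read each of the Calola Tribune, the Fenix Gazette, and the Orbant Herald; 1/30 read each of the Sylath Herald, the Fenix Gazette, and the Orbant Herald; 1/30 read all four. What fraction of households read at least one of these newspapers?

19/20

By inclusion-exclusion,
P(union) = 1/2 + 11/30 + 11/30 + 5/12 − 3/20 − 11/60 − 13/60 − 1/12 − 2/15 − 3/20 + 1/20 + 1/12 + 1/12 + 1/30 − 1/30 = 19/20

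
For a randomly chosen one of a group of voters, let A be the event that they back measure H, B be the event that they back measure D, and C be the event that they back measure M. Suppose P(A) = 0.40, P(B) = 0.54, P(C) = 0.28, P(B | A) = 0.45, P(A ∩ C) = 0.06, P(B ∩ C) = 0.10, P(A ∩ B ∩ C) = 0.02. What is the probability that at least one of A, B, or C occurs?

P(A ∩ B) = P(A)·P(B|A) = 0.40 × 0.45 = 0.18
P(A ∪ B ∪ C) = 0.40 + 0.54 + 0.28 − 0.18 − 0.06 − 0.10 + 0.02 = 0.90

0.90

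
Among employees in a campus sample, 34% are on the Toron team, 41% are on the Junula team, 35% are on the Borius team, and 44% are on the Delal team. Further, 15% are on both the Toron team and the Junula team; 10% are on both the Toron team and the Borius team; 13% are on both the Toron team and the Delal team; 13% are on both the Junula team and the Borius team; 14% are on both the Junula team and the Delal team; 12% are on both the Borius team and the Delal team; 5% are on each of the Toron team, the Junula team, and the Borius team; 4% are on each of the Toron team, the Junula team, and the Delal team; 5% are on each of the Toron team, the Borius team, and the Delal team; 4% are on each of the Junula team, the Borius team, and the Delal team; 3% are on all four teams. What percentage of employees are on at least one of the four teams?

P(union) = 34 + 41 + 35 + 44 − 15 − 10 − 13 − 13 − 14 − 12 + 5 + 4 + 5 + 4 − 3 = 92%

92%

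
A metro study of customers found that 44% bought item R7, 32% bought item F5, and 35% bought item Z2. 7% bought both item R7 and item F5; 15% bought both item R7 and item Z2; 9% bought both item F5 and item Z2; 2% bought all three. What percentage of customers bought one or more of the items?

P(≥1) = 44 + 32 + 35 − 7 − 15 − 9 + 2 = 82%

82%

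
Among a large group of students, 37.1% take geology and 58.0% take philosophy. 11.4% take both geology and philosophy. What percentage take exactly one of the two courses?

Using the inclusion–exclusion count for exactly one event:
P(exactly one) = 37.1 + 58.0 − 2·11.4 = 72.3%

72.3%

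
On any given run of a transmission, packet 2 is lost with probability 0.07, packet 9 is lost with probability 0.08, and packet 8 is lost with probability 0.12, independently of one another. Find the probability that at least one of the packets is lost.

0.247072

Independence gives P(none) = ∏(1 − pᵢ).
P(none) = (1 − 0.07) × (1 − 0.08) × (1 − 0.12) = 0.93 × 0.92 × 0.88 = 0.752928
P(at least one) = 1 − 0.752928 = 0.247072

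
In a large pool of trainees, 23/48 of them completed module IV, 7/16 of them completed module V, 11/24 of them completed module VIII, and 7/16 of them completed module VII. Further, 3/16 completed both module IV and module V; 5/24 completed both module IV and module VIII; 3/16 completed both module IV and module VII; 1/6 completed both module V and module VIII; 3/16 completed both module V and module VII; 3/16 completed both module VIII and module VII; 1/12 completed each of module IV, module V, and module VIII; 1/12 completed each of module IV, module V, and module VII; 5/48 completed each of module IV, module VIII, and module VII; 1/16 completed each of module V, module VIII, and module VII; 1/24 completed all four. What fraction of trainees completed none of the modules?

P(at least one) = 23/48 + 7/16 + 11/24 + 7/16 − 3/16 − 5/24 − 3/16 − 1/6 − 3/16 − 3/16 + 1/12 + 1/12 + 5/48 + 1/16 − 1/24 = 47/48
P(none) = 1 − 47/48 = 1/48

1/48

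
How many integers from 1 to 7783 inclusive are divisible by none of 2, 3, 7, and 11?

Inclusion–exclusion gives
3891 + 2594 + 1111 + 707 − 1297 − 555 − 353 − 370 − 235 − 101 + 185 + 117 + 50 + 33 − 16 = 5761
7783 − 5761 = 2022

2022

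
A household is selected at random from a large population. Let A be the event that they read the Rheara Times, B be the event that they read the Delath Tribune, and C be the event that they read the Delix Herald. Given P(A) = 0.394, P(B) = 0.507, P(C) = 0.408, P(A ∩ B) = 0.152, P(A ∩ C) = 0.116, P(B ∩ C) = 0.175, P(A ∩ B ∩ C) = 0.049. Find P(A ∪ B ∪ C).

Using inclusion–exclusion:
P(A ∪ B ∪ C) = 0.394 + 0.507 + 0.408 − 0.152 − 0.116 − 0.175 + 0.049 = 0.915

0.915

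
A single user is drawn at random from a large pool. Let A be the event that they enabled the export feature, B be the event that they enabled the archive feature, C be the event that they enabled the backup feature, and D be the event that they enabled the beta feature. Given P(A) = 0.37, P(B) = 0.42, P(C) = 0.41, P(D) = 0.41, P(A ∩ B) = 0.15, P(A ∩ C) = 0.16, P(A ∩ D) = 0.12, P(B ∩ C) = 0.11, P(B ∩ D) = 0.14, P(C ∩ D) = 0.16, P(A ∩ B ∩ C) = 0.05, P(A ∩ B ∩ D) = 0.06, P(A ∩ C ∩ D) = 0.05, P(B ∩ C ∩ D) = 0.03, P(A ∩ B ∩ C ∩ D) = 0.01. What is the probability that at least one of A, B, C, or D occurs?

0.95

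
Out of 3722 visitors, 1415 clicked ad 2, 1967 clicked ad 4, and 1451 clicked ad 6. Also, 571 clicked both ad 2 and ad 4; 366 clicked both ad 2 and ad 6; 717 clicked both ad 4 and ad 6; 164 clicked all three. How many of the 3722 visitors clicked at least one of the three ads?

3343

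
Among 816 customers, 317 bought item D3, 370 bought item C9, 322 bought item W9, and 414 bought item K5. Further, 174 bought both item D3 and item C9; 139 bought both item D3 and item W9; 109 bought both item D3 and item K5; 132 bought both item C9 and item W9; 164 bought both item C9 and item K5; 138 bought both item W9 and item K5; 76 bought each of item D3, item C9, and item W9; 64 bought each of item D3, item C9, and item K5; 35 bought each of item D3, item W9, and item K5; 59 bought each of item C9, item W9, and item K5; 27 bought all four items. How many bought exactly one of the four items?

305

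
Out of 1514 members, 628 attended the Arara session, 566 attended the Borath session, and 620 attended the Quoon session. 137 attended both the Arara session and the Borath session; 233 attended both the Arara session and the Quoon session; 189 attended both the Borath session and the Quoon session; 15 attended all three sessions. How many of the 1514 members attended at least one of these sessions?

1270

|at least one| = 628 + 566 + 620 − 137 − 233 − 189 + 15 = 1270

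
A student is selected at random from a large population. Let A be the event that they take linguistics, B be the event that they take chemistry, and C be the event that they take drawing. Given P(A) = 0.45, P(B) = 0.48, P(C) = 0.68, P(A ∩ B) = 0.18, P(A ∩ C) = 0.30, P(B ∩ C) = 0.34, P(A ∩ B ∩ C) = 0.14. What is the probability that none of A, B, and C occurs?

P(A ∪ B ∪ C) = 0.45 + 0.48 + 0.68 − 0.18 − 0.30 − 0.34 + 0.14 = 0.93
P(none) = 1 − 0.93 = 0.07

0.07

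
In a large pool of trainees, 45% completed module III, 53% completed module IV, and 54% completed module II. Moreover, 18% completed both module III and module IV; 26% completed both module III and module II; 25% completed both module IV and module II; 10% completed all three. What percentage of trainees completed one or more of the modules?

P(at least one) = 45 + 53 + 54 − 18 − 26 − 25 + 10 = 93%

93%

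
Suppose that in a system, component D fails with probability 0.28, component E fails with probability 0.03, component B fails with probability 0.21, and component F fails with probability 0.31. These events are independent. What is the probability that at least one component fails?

0.61930216

P(none) = (1 − 0.28) × (1 − 0.03) × (1 − 0.21) × (1 − 0.31) = 0.72 × 0.97 × 0.79 × 0.69 = 0.38069784
P(at least one) = 1 − 0.38069784 = 0.61930216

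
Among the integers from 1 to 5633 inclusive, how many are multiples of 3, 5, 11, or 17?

3063

Inclusion–exclusion gives
floor(5633/3) + floor(5633/5) + floor(5633/11) + floor(5633/17) − floor(5633/15) − floor(5633/33) − floor(5633/51) − floor(5633/55) − floor(5633/85) − floor(5633/187) + floor(5633/165) + floor(5633/255) + floor(5633/561) + floor(5633/935) − floor(5633/2805) = 1877 + 1126 + 512 + 331 − 375 − 170 − 110 − 102 − 66 − 30 + 34 + 22 + 10 + 6 − 2 = 3063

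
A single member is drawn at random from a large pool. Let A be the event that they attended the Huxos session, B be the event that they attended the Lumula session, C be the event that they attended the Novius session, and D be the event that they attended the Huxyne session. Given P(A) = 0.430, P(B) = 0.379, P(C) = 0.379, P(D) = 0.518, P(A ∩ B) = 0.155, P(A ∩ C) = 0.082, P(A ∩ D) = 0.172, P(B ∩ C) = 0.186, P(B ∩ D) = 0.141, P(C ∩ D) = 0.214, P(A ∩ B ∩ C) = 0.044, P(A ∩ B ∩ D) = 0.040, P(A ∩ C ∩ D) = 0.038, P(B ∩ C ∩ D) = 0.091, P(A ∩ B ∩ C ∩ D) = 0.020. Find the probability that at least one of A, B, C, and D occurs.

P(A ∪ B ∪ C ∪ D) = 0.430 + 0.379 + 0.379 + 0.518 − 0.155 − 0.082 − 0.172 − 0.186 − 0.141 − 0.214 + 0.044 + 0.040 + 0.038 + 0.091 − 0.020 = 0.949

0.949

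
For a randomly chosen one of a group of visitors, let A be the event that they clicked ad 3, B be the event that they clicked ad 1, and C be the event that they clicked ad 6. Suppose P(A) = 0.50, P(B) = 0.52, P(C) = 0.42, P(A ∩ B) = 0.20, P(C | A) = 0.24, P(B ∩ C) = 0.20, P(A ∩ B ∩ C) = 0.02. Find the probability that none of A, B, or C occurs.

P(A ∩ C) = P(A)·P(C|A) = 0.50 × 0.24 = 0.12
P(A ∪ B ∪ C) = 0.50 + 0.52 + 0.42 − 0.20 − 0.12 − 0.20 + 0.02 = 0.94
P(none) = 1 − 0.94 = 0.06

0.06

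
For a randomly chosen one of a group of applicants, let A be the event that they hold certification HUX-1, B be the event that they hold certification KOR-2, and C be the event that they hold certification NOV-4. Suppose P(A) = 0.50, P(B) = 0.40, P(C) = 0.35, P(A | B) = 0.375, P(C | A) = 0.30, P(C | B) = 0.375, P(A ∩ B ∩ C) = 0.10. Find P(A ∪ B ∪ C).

P(A ∩ B) = P(B)·P(A|B) = 0.40 × 0.375 = 0.15
P(A ∩ C) = P(A)·P(C|A) = 0.50 × 0.30 = 0.15
P(B ∩ C) = P(B)·P(C|B) = 0.40 × 0.375 = 0.15
Apply inclusion-exclusion:
P(A ∪ B ∪ C) = 0.50 + 0.40 + 0.35 − 0.15 − 0.15 − 0.15 + 0.10 = 0.90

0.90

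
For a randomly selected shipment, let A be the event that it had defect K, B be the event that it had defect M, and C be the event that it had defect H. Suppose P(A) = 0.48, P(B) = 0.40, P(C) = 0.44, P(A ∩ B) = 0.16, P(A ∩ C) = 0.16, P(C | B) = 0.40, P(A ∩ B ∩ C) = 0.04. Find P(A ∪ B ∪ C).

P(B ∩ C) = P(B)·P(C|B) = 0.40 × 0.40 = 0.16
By inclusion–exclusion:
P(A ∪ B ∪ C) = 0.48 + 0.40 + 0.44 − 0.16 − 0.16 − 0.16 + 0.04 = 0.88

0.88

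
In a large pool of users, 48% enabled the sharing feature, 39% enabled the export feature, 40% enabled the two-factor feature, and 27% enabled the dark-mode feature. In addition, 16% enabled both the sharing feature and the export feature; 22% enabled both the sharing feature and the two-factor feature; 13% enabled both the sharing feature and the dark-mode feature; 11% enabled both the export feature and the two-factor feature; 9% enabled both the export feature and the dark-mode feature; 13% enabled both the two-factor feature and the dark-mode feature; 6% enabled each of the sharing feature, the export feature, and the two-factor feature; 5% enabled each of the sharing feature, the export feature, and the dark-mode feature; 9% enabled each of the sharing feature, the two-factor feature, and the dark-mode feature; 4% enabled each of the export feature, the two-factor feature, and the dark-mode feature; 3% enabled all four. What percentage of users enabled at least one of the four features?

Apply inclusion-exclusion:
P(union) = 48 + 39 + 40 + 27 − 16 − 22 − 13 − 11 − 9 − 13 + 6 + 5 + 9 + 4 − 3 = 91%

91%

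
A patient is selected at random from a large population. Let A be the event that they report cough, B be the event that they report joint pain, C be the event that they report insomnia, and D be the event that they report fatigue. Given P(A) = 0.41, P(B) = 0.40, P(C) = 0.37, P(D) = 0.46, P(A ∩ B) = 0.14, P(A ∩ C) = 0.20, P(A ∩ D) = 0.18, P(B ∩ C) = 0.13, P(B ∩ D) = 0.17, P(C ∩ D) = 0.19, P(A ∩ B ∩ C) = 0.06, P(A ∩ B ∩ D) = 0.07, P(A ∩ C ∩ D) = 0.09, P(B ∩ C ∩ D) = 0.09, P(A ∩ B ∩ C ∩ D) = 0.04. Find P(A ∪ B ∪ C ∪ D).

By inclusion-exclusion,
P(A ∪ B ∪ C ∪ D) = 0.41 + 0.40 + 0.37 + 0.46 − 0.14 − 0.20 − 0.18 − 0.13 − 0.17 − 0.19 + 0.06 + 0.07 + 0.09 + 0.09 − 0.04 = 0.90

0.90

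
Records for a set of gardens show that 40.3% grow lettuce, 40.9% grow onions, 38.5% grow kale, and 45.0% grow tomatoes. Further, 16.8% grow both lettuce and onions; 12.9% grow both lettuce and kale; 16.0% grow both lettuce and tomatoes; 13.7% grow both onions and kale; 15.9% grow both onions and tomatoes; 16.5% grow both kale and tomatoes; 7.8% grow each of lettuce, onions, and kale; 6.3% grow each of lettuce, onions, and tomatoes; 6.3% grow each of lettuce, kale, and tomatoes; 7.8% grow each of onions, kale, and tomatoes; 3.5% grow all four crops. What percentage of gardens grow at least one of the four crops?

P(at least one) = 40.3 + 40.9 + 38.5 + 45.0 − 16.8 − 12.9 − 16.0 − 13.7 − 15.9 − 16.5 + 7.8 + 6.3 + 6.3 + 7.8 − 3.5 = 97.6%

97.6%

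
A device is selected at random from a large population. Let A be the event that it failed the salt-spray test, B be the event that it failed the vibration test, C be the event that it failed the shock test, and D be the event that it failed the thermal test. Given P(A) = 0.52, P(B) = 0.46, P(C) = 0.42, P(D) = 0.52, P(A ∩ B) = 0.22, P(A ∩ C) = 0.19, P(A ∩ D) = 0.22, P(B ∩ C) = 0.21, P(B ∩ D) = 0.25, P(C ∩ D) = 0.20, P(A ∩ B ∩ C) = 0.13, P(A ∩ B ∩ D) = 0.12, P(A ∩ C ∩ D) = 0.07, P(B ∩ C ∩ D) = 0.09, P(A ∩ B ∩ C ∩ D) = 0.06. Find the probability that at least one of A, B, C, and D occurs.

0.98

By inclusion-exclusion,
P(A ∪ B ∪ C ∪ D) = 0.52 + 0.46 + 0.42 + 0.52 − 0.22 − 0.19 − 0.22 − 0.21 − 0.25 − 0.20 + 0.13 + 0.12 + 0.07 + 0.09 − 0.06 = 0.98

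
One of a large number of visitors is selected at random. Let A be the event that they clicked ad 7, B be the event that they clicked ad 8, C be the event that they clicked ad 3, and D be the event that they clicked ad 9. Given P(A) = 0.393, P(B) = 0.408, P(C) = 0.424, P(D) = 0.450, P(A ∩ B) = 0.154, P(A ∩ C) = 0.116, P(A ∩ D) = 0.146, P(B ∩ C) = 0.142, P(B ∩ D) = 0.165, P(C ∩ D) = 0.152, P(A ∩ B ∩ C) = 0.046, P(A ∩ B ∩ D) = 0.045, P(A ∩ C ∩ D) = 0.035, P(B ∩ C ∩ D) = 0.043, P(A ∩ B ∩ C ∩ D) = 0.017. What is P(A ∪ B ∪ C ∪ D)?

0.952

By inclusion–exclusion:
P(A ∪ B ∪ C ∪ D) = 0.393 + 0.408 + 0.424 + 0.450 − 0.154 − 0.116 − 0.146 − 0.142 − 0.165 − 0.152 + 0.046 + 0.045 + 0.035 + 0.043 − 0.017 = 0.952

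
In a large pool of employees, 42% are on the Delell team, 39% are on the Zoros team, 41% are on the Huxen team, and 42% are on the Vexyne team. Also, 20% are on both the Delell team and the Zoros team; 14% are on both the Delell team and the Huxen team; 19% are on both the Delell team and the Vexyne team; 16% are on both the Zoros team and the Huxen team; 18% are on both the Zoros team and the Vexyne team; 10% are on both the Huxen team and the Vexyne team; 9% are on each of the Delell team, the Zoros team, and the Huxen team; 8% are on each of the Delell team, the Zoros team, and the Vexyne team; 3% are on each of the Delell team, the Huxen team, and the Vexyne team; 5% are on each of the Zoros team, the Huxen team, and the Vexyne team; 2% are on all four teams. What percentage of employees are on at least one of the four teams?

90%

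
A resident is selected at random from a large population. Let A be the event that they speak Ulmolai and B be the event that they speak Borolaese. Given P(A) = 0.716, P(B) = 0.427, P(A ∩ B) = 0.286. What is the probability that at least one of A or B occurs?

By inclusion-exclusion,
P(A ∪ B) = 0.716 + 0.427 − 0.286 = 0.857

0.857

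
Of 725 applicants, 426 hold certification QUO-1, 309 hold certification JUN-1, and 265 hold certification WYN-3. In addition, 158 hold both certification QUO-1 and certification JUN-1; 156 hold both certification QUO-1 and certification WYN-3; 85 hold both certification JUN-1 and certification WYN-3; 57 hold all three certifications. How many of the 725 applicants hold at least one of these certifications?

658

By inclusion-exclusion,
|at least one| = 426 + 309 + 265 − 158 − 156 − 85 + 57 = 658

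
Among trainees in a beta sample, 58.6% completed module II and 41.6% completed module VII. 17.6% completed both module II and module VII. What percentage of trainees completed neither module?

17.4%

P(union) = 58.6 + 41.6 − 17.6 = 82.6%
P(none) = 100% − 82.6% = 17.4%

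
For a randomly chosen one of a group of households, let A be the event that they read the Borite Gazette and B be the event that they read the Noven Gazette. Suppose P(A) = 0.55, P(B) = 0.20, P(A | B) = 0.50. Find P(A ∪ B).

0.65

P(A ∩ B) = P(B)·P(A|B) = 0.20 × 0.50 = 0.10
Apply inclusion-exclusion:
P(A ∪ B) = 0.55 + 0.20 − 0.10 = 0.65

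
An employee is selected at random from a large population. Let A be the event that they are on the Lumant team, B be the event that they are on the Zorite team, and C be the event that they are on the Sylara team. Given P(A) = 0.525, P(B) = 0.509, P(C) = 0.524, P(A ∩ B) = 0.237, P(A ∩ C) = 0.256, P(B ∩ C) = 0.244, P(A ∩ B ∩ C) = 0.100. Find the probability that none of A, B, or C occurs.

P(A ∪ B ∪ C) = 0.525 + 0.509 + 0.524 − 0.237 − 0.256 − 0.244 + 0.100 = 0.921
P(none) = 1 − 0.921 = 0.079

0.079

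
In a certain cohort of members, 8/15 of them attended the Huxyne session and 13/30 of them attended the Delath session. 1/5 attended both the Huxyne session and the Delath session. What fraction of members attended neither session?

7/30

By inclusion–exclusion:
P(at least one) = 8/15 + 13/30 − 1/5 = 23/30
P(none) = 1 − 23/30 = 7/30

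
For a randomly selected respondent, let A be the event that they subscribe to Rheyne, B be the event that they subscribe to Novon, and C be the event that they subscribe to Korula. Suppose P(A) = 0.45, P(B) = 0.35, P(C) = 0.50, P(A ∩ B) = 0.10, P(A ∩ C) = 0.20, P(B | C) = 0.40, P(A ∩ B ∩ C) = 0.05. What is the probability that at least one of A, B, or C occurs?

0.85

P(B ∩ C) = P(C)·P(B|C) = 0.50 × 0.40 = 0.20
Inclusion–exclusion gives
P(A ∪ B ∪ C) = 0.45 + 0.35 + 0.50 − 0.10 − 0.20 − 0.20 + 0.05 = 0.85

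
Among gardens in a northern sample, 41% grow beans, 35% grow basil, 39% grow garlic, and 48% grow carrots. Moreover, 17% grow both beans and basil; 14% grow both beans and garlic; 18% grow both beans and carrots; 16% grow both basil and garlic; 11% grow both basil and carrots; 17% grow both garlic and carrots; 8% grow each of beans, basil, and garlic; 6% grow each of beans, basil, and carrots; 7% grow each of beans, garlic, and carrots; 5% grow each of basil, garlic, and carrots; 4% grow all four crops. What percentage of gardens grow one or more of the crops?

92%

P(at least one) = 41 + 35 + 39 + 48 − 17 − 14 − 18 − 16 − 11 − 17 + 8 + 6 + 7 + 5 − 4 = 92%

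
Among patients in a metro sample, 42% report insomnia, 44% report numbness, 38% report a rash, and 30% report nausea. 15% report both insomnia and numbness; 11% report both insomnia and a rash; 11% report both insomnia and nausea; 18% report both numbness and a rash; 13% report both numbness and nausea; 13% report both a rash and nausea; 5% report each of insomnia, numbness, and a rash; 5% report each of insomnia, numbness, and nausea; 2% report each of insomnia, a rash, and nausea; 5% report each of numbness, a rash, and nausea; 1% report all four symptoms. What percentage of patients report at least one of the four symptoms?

89%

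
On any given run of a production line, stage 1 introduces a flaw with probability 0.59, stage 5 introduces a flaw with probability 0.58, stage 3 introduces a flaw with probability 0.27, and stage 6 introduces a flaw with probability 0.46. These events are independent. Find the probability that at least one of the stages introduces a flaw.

Independence gives P(none) = ∏(1 − pᵢ).
P(none) = (1 − 0.59) × (1 − 0.58) × (1 − 0.27) × (1 − 0.46) = 0.41 × 0.42 × 0.73 × 0.54 = 0.06788124
P(at least one) = 1 − 0.06788124 = 0.93211876

0.93211876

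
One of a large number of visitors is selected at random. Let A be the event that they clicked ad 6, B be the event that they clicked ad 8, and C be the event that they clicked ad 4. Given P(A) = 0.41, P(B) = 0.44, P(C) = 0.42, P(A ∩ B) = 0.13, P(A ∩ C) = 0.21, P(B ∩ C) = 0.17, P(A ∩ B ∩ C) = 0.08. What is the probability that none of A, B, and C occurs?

0.16

P(A ∪ B ∪ C) = 0.41 + 0.44 + 0.42 − 0.13 − 0.21 − 0.17 + 0.08 = 0.84
P(none) = 1 − 0.84 = 0.16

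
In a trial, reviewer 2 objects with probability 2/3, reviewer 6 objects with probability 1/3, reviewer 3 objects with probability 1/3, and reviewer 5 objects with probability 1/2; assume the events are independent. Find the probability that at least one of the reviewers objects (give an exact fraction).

P(none) = (1 − 2/3) × (1 − 1/3) × (1 − 1/3) × (1 − 1/2) = 1/3 × 2/3 × 2/3 × 1/2 = 2/27
P(at least one) = 1 − 2/27 = 25/27

25/27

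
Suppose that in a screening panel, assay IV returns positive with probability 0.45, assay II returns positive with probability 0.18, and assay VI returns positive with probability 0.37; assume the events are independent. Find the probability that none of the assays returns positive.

P(none) = (1 − 0.45) × (1 − 0.18) × (1 − 0.37) = 0.55 × 0.82 × 0.63 = 0.28413

0.28413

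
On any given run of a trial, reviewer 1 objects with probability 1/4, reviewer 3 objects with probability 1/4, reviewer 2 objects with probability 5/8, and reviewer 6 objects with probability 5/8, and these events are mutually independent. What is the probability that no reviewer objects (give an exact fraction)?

81/1024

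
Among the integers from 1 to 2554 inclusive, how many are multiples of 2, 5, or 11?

1625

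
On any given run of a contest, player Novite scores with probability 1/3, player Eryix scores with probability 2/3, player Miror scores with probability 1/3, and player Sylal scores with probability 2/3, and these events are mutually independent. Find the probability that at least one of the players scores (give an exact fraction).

P(none) = (1 − 1/3) × (1 − 2/3) × (1 − 1/3) × (1 − 2/3) = 2/3 × 1/3 × 2/3 × 1/3 = 4/81
P(at least one) = 1 − 4/81 = 77/81

77/81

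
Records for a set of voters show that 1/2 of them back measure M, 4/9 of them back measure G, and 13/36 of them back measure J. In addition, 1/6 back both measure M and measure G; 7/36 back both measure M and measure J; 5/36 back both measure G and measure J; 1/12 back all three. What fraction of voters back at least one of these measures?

Inclusion–exclusion gives
P(union) = 1/2 + 4/9 + 13/36 − 1/6 − 7/36 − 5/36 + 1/12 = 8/9

8/9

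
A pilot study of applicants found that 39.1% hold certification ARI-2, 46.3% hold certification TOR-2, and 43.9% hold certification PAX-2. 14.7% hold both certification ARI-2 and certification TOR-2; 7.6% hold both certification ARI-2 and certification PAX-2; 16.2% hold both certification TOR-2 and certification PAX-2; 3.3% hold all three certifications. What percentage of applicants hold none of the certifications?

P(at least one) = 39.1 + 46.3 + 43.9 − 14.7 − 7.6 − 16.2 + 3.3 = 94.1%
P(none) = 100% − 94.1% = 5.9%

5.9%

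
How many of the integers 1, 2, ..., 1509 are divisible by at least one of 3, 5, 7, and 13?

872

Using inclusion–exclusion:
⌊1509/3⌋ + ⌊1509/5⌋ + ⌊1509/7⌋ + ⌊1509/13⌋ − ⌊1509/15⌋ − ⌊1509/21⌋ − ⌊1509/39⌋ − ⌊1509/35⌋ − ⌊1509/65⌋ − ⌊1509/91⌋ + ⌊1509/105⌋ + ⌊1509/195⌋ + ⌊1509/273⌋ + ⌊1509/455⌋ − ⌊1509/1365⌋ = 503 + 301 + 215 + 116 − 100 − 71 − 38 − 43 − 23 − 16 + 14 + 7 + 5 + 3 − 1 = 872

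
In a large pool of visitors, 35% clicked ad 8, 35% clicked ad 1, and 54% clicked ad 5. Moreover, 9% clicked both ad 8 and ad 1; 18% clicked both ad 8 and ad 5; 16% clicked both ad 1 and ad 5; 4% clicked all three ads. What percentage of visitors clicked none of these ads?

By inclusion–exclusion:
P(at least one) = 35 + 35 + 54 − 9 − 18 − 16 + 4 = 85%
P(none) = 100% − 85% = 15%

15%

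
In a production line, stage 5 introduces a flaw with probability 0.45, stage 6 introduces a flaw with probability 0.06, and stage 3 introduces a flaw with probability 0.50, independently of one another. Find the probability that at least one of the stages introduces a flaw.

Independence gives P(none) = ∏(1 − pᵢ).
P(none) = (1 − 0.45) × (1 − 0.06) × (1 − 0.50) = 0.55 × 0.94 × 0.50 = 0.2585
P(at least one) = 1 − 0.2585 = 0.7415

0.7415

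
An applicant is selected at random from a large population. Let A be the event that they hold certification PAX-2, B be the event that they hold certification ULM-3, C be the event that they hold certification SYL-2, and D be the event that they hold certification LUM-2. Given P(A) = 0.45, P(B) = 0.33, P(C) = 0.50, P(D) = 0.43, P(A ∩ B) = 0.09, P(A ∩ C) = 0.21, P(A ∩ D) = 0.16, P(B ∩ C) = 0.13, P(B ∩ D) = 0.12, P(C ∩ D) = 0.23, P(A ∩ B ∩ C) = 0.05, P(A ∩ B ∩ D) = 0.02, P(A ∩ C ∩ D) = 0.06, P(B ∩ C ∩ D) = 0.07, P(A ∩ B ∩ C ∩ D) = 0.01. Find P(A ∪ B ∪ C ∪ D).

Using inclusion–exclusion:
P(A ∪ B ∪ C ∪ D) = 0.45 + 0.33 + 0.50 + 0.43 − 0.09 − 0.21 − 0.16 − 0.13 − 0.12 − 0.23 + 0.05 + 0.02 + 0.06 + 0.07 − 0.01 = 0.96

0.96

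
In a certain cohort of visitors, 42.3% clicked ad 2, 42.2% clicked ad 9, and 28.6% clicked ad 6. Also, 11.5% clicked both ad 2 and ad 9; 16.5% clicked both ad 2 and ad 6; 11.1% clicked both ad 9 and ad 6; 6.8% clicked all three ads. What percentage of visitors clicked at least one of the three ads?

80.8%

P(at least one) = 42.3 + 42.2 + 28.6 − 11.5 − 16.5 − 11.1 + 6.8 = 80.8%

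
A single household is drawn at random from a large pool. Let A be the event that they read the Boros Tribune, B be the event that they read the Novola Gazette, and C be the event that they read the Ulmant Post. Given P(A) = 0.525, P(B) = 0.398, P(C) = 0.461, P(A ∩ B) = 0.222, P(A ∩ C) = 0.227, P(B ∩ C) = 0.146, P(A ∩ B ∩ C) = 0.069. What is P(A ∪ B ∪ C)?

0.858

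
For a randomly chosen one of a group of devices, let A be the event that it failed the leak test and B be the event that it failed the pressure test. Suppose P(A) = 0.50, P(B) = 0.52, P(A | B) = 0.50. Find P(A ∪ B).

P(A ∩ B) = P(B)·P(A|B) = 0.52 × 0.50 = 0.26
By inclusion–exclusion:
P(A ∪ B) = 0.50 + 0.52 − 0.26 = 0.76

0.76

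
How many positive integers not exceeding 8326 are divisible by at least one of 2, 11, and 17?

floor(8326/2) + floor(8326/11) + floor(8326/17) − floor(8326/22) − floor(8326/34) − floor(8326/187) + floor(8326/374) = 4163 + 756 + 489 − 378 − 244 − 44 + 22 = 4764

4764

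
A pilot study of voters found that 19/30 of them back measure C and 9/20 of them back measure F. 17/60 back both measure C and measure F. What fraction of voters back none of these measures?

1/5

By inclusion-exclusion,
P(at least one) = 19/30 + 9/20 − 17/60 = 4/5
P(none) = 1 − 4/5 = 1/5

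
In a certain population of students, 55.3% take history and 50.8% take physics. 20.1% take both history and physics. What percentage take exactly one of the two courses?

65.9%

P(exactly one) = 55.3 + 50.8 − 2·20.1 = 65.9%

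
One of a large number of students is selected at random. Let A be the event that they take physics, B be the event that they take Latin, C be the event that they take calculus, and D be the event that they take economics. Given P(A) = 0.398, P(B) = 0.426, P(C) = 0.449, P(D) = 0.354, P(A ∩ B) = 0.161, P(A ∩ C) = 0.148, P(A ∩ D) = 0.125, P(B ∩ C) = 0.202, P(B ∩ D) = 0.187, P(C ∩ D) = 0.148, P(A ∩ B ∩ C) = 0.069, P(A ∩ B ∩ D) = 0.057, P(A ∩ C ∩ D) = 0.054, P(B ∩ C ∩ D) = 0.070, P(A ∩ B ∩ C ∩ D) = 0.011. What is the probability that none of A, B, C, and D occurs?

P(A ∪ B ∪ C ∪ D) = 0.398 + 0.426 + 0.449 + 0.354 − 0.161 − 0.148 − 0.125 − 0.202 − 0.187 − 0.148 + 0.069 + 0.057 + 0.054 + 0.070 − 0.011 = 0.895
P(none) = 1 − 0.895 = 0.105

0.105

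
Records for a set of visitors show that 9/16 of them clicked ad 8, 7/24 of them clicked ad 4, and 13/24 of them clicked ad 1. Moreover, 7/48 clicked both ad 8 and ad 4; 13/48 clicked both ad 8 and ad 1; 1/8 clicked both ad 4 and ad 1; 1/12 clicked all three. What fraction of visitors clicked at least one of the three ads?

15/16

P(≥1) = 9/16 + 7/24 + 13/24 − 7/48 − 13/48 − 1/8 + 1/12 = 15/16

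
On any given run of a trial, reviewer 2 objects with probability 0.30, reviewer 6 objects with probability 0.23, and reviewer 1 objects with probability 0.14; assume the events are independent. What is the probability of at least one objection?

0.53646

Since the events are independent, P(none) is the product of the individual non-occurrence probabilities.
P(none) = (1 − 0.30) × (1 − 0.23) × (1 − 0.14) = 0.70 × 0.77 × 0.86 = 0.46354
P(at least one) = 1 − 0.46354 = 0.53646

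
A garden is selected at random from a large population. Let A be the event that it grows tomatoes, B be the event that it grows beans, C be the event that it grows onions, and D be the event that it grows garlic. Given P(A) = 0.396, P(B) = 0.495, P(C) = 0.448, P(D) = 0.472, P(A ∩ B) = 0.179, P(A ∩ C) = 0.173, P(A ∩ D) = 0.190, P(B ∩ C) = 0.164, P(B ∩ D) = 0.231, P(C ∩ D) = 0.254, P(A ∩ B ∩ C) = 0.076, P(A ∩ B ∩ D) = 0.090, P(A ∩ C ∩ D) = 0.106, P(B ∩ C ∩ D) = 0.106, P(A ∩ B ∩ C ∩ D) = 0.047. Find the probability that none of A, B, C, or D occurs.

0.049

P(A ∪ B ∪ C ∪ D) = 0.396 + 0.495 + 0.448 + 0.472 − 0.179 − 0.173 − 0.190 − 0.164 − 0.231 − 0.254 + 0.076 + 0.090 + 0.106 + 0.106 − 0.047 = 0.951
P(none) = 1 − 0.951 = 0.049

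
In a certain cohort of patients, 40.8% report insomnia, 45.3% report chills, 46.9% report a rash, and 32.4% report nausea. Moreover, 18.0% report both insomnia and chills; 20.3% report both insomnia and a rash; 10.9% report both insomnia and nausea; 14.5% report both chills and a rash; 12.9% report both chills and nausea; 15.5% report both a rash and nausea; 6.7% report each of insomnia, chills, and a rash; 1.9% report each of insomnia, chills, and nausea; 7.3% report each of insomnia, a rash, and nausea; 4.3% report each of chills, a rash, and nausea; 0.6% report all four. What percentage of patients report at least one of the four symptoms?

92.9%

P(≥1) = 40.8 + 45.3 + 46.9 + 32.4 − 18.0 − 20.3 − 10.9 − 14.5 − 12.9 − 15.5 + 6.7 + 1.9 + 7.3 + 4.3 − 0.6 = 92.9%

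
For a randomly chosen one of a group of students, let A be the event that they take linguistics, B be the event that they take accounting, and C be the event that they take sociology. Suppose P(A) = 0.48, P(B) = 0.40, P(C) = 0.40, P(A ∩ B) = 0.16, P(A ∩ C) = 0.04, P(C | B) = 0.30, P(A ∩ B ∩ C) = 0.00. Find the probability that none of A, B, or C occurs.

P(B ∩ C) = P(B)·P(C|B) = 0.40 × 0.30 = 0.12
P(A ∪ B ∪ C) = 0.48 + 0.40 + 0.40 − 0.16 − 0.04 − 0.12 + 0.00 = 0.96
P(none) = 1 − 0.96 = 0.04

0.04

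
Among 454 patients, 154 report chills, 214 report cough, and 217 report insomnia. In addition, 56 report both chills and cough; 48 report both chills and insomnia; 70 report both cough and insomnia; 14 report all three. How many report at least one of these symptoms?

By inclusion-exclusion,
|at least one| = 154 + 214 + 217 − 56 − 48 − 70 + 14 = 425

425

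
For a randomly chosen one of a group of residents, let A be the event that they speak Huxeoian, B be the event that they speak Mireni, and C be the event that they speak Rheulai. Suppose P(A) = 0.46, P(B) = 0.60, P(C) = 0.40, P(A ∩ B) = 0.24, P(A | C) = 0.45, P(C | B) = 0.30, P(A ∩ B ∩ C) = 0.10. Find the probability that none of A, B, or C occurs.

P(A ∩ C) = P(C)·P(A|C) = 0.40 × 0.45 = 0.18
P(B ∩ C) = P(B)·P(C|B) = 0.60 × 0.30 = 0.18
Inclusion–exclusion gives
P(A ∪ B ∪ C) = 0.46 + 0.60 + 0.40 − 0.24 − 0.18 − 0.18 + 0.10 = 0.96
P(none) = 1 − 0.96 = 0.04

0.04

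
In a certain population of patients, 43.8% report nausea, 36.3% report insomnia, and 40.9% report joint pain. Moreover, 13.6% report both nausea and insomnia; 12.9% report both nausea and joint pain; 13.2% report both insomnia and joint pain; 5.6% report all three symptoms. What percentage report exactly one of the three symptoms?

P(exactly one) = 43.8 + 36.3 + 40.9 − 2·13.6 − 2·12.9 − 2·13.2 + 3·5.6 = 58.4%

58.4%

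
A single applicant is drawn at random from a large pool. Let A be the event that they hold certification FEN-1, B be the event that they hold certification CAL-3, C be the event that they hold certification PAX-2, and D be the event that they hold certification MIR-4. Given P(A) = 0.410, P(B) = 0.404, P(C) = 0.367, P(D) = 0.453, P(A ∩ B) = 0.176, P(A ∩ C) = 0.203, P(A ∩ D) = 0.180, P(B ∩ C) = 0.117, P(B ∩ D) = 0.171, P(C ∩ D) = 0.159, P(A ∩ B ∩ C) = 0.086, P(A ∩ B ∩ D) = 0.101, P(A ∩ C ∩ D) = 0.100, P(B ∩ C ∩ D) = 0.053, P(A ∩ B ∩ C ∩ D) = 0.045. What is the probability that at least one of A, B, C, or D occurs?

0.923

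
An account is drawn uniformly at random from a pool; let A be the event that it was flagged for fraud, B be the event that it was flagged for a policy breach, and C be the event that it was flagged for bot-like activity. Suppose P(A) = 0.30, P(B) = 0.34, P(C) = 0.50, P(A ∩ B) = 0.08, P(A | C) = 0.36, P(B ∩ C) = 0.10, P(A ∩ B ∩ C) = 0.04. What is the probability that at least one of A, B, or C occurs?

P(A ∩ C) = P(C)·P(A|C) = 0.50 × 0.36 = 0.18
P(A ∪ B ∪ C) = 0.30 + 0.34 + 0.50 − 0.08 − 0.18 − 0.10 + 0.04 = 0.82

0.82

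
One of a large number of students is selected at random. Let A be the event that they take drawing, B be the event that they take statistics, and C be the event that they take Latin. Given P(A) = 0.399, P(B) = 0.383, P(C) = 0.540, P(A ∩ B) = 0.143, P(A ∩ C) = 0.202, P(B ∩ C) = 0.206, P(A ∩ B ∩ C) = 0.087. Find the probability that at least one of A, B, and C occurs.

0.858

Inclusion–exclusion gives
P(A ∪ B ∪ C) = 0.399 + 0.383 + 0.540 − 0.143 − 0.202 − 0.206 + 0.087 = 0.858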